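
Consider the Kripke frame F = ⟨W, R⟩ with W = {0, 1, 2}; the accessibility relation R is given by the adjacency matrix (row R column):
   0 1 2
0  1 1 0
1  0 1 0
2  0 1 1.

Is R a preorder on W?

Reflexive: yes — every world is R-related to itself.
Transitive: yes — every two-step R-path is closed by a direct edge.
So R is a preorder.

Yes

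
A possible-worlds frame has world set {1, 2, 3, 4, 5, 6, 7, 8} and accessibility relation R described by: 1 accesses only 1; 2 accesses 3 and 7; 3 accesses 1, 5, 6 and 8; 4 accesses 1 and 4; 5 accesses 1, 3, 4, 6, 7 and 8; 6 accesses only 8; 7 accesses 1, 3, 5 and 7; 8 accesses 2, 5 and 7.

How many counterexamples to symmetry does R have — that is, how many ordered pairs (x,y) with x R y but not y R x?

14

Enumerating: (2,3), (2,7), (3,1), (3,6), (3,8), (4,1), (5,1), (5,4), (5,6), (6,8), (7,1), (7,3), (8,2), (8,7).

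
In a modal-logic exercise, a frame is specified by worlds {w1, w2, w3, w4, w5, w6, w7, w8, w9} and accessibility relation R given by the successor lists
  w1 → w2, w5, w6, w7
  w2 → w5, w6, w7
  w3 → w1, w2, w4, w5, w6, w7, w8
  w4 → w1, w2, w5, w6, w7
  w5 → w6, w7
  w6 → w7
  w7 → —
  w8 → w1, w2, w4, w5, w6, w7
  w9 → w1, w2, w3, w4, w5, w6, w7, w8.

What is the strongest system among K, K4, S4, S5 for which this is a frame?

Transitive (axiom 4): yes — every two-step R-path is closed by a direct edge.
Reflexive (axiom T): no — w1 is not related to itself.
Euclidean (axiom 5): no — w1 R w5 and w1 R w2, but not w5 R w2.
So F validates K, K4; S4 would additionally require R to be reflexive. The strongest is K4.

K4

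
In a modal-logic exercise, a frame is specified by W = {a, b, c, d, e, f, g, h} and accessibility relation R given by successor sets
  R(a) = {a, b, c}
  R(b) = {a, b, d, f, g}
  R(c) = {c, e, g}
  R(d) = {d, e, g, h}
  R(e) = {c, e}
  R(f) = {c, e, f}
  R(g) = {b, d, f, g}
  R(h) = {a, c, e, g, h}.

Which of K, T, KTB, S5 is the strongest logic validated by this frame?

Reflexive (axiom T): yes — every world is R-related to itself.
Symmetric (axiom B): no — a R c but not c R a.
Euclidean (axiom 5): no — a R b and a R c, but not b R c.
So F validates K, T; KTB would additionally require R to be symmetric. The strongest is T.

T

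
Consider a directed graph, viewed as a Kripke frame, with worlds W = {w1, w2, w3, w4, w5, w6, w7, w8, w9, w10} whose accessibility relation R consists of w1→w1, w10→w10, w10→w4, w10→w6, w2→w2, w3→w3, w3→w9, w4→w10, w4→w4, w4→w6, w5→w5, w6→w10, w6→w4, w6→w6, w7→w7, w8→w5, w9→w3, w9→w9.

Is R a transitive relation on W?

Transitive: yes — every two-step R-path is closed by a direct edge.

Yes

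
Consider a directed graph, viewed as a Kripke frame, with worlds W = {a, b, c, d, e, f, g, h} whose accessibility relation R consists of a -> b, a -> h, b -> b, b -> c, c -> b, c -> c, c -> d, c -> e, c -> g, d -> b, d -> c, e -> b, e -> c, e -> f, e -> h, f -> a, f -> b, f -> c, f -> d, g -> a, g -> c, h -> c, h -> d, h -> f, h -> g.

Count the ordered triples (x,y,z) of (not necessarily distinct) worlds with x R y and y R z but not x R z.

36

Enumerating: (a,b,c), (a,h,c), (a,h,d), (a,h,f), (a,h,g), (b,c,d), (b,c,e), (b,c,g), (c,e,f), (c,e,h), (c,g,a), (d,c,d), … and 24 more.
Total: 36.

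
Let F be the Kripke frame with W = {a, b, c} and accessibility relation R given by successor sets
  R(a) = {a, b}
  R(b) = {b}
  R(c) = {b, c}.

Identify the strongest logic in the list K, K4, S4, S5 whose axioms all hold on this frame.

S4

Transitive (axiom 4): yes — every two-step R-path is closed by a direct edge.
Reflexive (axiom T): yes — every world is R-related to itself.
Euclidean (axiom 5): no — a R b and a R a, but not b R a.
So F validates K, K4, S4; S5 would additionally require R to be Euclidean. The strongest is S4.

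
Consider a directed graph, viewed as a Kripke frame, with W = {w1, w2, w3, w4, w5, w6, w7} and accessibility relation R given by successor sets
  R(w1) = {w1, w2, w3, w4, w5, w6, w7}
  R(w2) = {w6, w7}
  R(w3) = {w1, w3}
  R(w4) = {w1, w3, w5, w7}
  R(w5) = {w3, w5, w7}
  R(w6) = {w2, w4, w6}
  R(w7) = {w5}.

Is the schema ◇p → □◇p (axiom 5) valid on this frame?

Axiom 5 corresponds to the accessibility relation being Euclidean.
Euclidean: no — w1 R w2 and w1 R w3, but not w2 R w3.

No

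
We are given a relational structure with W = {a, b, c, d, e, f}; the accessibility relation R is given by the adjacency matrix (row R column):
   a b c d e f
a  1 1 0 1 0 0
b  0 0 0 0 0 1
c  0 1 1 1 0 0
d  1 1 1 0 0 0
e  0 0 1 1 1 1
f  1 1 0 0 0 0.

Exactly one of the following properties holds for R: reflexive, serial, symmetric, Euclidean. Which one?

Reflexive: no — b is not related to itself.
Serial: yes — every world has a successor (e.g. a R a).
Symmetric: no — a R b but not b R a.
Euclidean: no — a R b and a R d, but not b R d.
Only serial holds.

serial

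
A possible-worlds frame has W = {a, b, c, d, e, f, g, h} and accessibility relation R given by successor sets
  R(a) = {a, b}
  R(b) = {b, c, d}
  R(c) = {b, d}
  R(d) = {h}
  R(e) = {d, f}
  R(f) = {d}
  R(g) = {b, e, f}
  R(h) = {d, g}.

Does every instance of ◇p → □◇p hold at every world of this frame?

The schema 5 characterises exactly the Euclidean frames.
Euclidean: no — b R d and b R c, but not d R c.

No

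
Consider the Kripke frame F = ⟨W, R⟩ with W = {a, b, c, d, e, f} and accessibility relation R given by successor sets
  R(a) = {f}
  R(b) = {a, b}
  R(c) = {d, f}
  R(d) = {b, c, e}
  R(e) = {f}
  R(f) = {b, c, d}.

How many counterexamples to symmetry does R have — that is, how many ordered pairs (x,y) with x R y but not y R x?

Enumerating: (a,f), (b,a), (d,b), (d,e), (e,f), (f,b), (f,d).

7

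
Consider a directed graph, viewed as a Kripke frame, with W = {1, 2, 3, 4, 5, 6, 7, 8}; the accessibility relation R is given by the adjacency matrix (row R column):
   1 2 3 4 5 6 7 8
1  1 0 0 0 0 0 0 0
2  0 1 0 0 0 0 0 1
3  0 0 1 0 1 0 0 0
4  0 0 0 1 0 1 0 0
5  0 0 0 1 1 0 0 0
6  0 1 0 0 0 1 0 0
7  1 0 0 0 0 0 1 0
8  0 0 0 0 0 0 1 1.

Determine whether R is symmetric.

Symmetric: no — 2 R 8 but not 8 R 2.

No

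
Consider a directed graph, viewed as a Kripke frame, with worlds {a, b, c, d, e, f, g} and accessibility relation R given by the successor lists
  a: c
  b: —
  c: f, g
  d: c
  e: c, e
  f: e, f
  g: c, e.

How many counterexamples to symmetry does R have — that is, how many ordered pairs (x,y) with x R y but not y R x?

Enumerating: (a,c), (c,f), (d,c), (e,c), (f,e), (g,e).

6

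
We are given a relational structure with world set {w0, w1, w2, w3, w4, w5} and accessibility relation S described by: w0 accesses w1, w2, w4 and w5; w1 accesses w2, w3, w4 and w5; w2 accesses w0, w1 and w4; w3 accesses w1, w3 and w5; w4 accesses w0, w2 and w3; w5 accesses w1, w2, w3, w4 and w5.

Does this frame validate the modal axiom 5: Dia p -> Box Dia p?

No

By correspondence theory, 5 is valid on a frame iff S is Euclidean.
Euclidean: no — w0 S w2 and w0 S w5, but not w2 S w5.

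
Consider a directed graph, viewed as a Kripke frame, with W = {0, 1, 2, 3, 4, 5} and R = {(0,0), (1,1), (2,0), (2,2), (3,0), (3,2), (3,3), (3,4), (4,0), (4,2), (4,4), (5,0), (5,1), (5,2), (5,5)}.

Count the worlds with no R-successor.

R is serial; there are no such worlds.

0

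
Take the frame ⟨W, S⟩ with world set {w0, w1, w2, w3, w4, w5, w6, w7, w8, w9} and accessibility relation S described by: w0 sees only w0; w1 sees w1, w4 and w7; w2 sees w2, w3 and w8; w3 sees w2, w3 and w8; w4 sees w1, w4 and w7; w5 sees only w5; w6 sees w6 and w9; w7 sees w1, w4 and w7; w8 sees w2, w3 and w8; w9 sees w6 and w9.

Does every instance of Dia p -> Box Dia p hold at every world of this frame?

Yes

Axiom 5 corresponds to the accessibility relation being Euclidean.
Euclidean: yes — any two successors of a common world are S-related.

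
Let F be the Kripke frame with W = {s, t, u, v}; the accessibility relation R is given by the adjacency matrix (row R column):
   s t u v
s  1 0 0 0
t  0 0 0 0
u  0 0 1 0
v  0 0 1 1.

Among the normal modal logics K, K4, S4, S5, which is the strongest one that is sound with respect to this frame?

K4

Transitive (axiom 4): yes — every two-step R-path is closed by a direct edge.
Reflexive (axiom T): no — t is not related to itself.
Euclidean (axiom 5): no — v R u and v R v, but not u R v.
So F validates K, K4; S4 would additionally require R to be reflexive. The strongest is K4.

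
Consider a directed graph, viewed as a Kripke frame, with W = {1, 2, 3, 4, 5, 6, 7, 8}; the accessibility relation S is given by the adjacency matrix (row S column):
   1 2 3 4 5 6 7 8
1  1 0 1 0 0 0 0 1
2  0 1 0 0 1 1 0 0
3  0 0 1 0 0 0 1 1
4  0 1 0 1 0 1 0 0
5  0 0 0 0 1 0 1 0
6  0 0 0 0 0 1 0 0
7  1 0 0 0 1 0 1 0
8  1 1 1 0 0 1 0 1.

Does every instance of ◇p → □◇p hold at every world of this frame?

By correspondence theory, 5 is valid on a frame iff S is Euclidean.
Euclidean: no — 2 S 5 and 2 S 6, but not 5 S 6.

No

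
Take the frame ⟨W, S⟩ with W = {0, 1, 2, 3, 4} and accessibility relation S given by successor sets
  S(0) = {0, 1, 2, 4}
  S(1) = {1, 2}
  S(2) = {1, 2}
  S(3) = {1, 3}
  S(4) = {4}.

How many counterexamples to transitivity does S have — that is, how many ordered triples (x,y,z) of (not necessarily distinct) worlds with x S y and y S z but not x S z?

1

Enumerating: (3,1,2).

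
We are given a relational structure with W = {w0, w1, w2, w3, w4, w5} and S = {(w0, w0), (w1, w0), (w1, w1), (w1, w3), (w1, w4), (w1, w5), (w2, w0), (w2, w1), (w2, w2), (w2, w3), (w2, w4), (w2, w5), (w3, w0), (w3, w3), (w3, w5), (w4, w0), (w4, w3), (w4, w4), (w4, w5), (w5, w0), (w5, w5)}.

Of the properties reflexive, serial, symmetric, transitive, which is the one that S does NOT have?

symmetric

Reflexive: yes — every world is S-related to itself.
Serial: yes — every world has a successor (e.g. w0 S w0).
Symmetric: no — w1 S w0 but not w0 S w1.
Transitive: yes — every two-step S-path is closed by a direct edge.
Only symmetric fails.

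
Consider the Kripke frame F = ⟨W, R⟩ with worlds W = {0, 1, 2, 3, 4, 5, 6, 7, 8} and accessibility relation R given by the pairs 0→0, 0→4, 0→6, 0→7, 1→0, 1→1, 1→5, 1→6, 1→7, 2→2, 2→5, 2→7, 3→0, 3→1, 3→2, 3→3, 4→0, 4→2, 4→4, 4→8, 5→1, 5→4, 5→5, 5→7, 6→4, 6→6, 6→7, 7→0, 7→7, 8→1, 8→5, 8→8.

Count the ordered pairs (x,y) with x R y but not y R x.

Enumerating: (0,6), (1,0), (1,6), (1,7), (2,5), (2,7), (3,0), (3,1), (3,2), (4,2), (4,8), (5,4), (5,7), (6,4), (6,7), (8,1), (8,5).

17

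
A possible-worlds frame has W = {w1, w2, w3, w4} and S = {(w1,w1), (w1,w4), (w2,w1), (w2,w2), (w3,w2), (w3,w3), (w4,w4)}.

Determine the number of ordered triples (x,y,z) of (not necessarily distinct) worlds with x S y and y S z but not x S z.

Enumerating: (w2,w1,w4), (w3,w2,w1).

2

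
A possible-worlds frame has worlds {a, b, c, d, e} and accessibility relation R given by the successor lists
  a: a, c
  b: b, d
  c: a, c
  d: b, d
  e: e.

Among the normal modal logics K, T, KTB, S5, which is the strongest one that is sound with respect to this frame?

S5

Reflexive (axiom T): yes — every world is R-related to itself.
Symmetric (axiom B): yes — every pair in R has its reverse in R.
Euclidean (axiom 5): yes — any two successors of a common world are R-related.
So F validates K, T, KTB, S5. The strongest is S5.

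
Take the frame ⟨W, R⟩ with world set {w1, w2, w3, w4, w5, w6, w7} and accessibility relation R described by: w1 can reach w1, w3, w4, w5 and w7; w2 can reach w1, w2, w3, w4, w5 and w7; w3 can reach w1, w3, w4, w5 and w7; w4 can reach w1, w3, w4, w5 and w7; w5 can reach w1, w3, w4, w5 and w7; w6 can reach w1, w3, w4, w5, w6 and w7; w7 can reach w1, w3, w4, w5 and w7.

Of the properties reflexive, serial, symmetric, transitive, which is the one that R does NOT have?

Reflexive: yes — every world is R-related to itself.
Serial: yes — every world has a successor (e.g. w1 R w1).
Symmetric: no — w2 R w1 but not w1 R w2.
Transitive: yes — every two-step R-path is closed by a direct edge.
Only symmetric fails.

symmetric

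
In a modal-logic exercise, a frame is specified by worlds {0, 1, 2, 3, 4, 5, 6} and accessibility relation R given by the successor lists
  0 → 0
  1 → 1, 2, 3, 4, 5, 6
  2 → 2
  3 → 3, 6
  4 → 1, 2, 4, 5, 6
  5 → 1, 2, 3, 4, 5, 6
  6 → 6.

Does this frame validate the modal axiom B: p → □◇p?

Axiom B corresponds to the accessibility relation being symmetric.
Symmetric: no — 1 R 2 but not 2 R 1.

No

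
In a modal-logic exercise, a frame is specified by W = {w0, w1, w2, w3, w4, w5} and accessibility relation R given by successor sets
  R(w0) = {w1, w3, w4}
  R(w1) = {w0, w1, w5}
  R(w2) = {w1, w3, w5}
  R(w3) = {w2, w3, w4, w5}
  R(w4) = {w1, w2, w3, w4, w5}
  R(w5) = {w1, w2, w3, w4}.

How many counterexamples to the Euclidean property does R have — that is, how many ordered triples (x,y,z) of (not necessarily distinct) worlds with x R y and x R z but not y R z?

26

Enumerating: (w0,w1,w3), (w0,w1,w4), (w0,w3,w1), (w1,w0,w0), (w1,w0,w5), (w1,w5,w0), (w1,w5,w5), (w2,w1,w3), (w2,w3,w1), (w2,w5,w5), (w3,w2,w2), (w3,w2,w4), … and 14 more.
Total: 26.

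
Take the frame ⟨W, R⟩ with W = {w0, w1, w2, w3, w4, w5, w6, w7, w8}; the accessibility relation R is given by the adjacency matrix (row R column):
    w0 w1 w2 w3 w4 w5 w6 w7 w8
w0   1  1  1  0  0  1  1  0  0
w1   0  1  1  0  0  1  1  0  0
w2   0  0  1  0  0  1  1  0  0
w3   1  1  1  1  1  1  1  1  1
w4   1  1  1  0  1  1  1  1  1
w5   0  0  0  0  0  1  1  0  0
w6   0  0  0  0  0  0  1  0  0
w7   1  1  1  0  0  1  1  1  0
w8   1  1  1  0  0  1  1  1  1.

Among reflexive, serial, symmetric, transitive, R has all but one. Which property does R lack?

symmetric

Reflexive: yes — every world is R-related to itself.
Serial: yes — every world has a successor (e.g. w0 R w0).
Symmetric: no — w0 R w1 but not w1 R w0.
Transitive: yes — every two-step R-path is closed by a direct edge.
Only symmetric fails.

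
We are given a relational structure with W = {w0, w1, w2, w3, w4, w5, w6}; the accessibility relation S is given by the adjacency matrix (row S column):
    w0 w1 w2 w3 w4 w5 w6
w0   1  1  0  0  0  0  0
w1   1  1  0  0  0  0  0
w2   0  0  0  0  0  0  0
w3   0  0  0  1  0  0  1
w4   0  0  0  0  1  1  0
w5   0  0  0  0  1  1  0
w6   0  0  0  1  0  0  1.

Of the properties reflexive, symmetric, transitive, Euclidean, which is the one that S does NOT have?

reflexive

Reflexive: no — w2 is not related to itself.
Symmetric: yes — every pair in S has its reverse in S.
Transitive: yes — every two-step S-path is closed by a direct edge.
Euclidean: yes — any two successors of a common world are S-related.
Only reflexive fails.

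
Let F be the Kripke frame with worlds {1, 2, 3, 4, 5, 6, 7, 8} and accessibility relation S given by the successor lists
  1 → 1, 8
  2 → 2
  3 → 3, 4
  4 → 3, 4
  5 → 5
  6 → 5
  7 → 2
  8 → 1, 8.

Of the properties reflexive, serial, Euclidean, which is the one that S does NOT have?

Reflexive: no — 6 is not related to itself.
Serial: yes — every world has a successor (e.g. 1 S 1).
Euclidean: yes — any two successors of a common world are S-related.
Only reflexive fails.

reflexive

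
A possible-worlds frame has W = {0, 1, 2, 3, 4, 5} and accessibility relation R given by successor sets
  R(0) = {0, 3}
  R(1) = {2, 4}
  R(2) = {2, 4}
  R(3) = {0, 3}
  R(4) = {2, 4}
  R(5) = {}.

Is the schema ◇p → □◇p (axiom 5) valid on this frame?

By correspondence theory, 5 is valid on a frame iff R is Euclidean.
Euclidean: yes — any two successors of a common world are R-related.

Yes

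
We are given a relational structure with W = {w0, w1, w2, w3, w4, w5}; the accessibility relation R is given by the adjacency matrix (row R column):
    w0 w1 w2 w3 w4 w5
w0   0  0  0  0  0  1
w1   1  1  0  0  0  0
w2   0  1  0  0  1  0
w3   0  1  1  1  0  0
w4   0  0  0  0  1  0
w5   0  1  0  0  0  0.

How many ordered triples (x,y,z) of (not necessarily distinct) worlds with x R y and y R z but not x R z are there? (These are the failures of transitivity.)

6

Enumerating: (w0,w5,w1), (w1,w0,w5), (w2,w1,w0), (w3,w1,w0), (w3,w2,w4), (w5,w1,w0).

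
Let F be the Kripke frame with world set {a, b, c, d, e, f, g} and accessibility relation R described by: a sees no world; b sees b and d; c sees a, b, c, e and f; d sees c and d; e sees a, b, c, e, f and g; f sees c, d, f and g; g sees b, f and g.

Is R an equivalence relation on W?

No

Reflexive: no — a is not related to itself.
Symmetric: no — b R d but not d R b.
Transitive: no — b R d and d R c, but not b R c.
So R is not an equivalence relation.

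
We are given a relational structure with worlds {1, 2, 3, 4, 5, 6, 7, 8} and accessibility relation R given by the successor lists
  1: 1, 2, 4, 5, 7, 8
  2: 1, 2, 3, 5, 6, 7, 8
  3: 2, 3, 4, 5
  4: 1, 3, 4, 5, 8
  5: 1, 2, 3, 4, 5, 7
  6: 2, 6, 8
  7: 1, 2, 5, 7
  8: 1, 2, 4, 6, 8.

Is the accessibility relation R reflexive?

Yes

Reflexive: yes — every world is R-related to itself.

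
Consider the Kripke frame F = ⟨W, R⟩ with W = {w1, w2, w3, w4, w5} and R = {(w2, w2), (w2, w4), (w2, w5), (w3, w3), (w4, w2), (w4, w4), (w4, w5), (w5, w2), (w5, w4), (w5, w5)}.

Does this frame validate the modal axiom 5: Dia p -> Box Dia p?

Yes

The schema 5 characterises exactly the Euclidean frames.
Euclidean: yes — any two successors of a common world are R-related.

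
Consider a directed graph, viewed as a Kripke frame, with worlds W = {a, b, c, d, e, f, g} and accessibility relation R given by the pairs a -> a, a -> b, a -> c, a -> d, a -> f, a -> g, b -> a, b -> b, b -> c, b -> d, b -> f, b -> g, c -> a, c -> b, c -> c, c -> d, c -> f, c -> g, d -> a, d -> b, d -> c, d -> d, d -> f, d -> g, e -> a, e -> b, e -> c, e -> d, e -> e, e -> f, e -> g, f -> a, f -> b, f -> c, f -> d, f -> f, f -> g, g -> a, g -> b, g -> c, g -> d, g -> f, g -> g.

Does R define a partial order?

No

Reflexive: yes — every world is R-related to itself.
Transitive: yes — every two-step R-path is closed by a direct edge.
Antisymmetric: no — a R b and b R a with a ≠ b.
So R is not a partial order.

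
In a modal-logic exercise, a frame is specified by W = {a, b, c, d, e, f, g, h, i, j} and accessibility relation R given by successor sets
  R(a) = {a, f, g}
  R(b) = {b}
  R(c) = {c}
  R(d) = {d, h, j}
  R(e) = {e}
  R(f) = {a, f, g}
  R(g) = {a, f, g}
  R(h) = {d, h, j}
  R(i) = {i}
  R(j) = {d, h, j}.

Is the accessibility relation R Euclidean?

Yes

Euclidean: yes — any two successors of a common world are R-related.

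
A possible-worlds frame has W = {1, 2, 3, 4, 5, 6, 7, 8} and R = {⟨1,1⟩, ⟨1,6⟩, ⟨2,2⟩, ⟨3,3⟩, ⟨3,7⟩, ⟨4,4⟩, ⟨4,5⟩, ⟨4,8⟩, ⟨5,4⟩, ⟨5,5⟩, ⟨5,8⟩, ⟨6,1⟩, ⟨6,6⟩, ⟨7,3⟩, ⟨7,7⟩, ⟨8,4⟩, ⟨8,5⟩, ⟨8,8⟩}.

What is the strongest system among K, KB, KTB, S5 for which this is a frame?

S5

Symmetric (axiom B): yes — every pair in R has its reverse in R.
Reflexive (axiom T): yes — every world is R-related to itself.
Euclidean (axiom 5): yes — any two successors of a common world are R-related.
So F validates K, KB, KTB, S5. The strongest is S5.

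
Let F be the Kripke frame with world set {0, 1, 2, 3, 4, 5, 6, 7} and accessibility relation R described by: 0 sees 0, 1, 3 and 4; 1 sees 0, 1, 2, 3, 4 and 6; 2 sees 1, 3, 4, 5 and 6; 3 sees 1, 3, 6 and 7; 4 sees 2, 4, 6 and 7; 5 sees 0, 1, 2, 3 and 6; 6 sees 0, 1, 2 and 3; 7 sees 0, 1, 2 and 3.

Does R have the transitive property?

Transitive: no — 0 R 1 and 1 R 2, but not 0 R 2.

No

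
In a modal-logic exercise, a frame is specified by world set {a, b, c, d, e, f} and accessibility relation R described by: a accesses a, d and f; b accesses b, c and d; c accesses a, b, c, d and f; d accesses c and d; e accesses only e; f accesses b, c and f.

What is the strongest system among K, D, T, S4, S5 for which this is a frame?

Serial (axiom D): yes — every world has a successor (e.g. a R a).
Reflexive (axiom T): yes — every world is R-related to itself.
Transitive (axiom 4): no — a R d and d R c, but not a R c.
Euclidean (axiom 5): no — a R d and a R f, but not d R f.
So F validates K, D, T; S4 would additionally require R to be transitive. The strongest is T.

T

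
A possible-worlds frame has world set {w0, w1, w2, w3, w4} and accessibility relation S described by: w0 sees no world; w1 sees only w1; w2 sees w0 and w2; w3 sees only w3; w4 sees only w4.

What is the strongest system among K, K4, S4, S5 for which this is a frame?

K4

Transitive (axiom 4): yes — every two-step S-path is closed by a direct edge.
Reflexive (axiom T): no — w0 is not related to itself.
Euclidean (axiom 5): no — w2 S w0 and w2 S w0, but not w0 S w0.
So F validates K, K4; S4 would additionally require S to be reflexive. The strongest is K4.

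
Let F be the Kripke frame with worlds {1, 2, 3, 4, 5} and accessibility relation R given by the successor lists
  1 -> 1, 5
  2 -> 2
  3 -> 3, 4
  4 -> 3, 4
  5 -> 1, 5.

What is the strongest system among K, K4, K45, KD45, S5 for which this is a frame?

S5

Transitive (axiom 4): yes — every two-step R-path is closed by a direct edge.
Euclidean (axiom 5): yes — any two successors of a common world are R-related.
Serial (axiom D): yes — every world has a successor (e.g. 1 R 1).
Reflexive (axiom T): yes — every world is R-related to itself.
So F validates K, K4, K45, KD45, S5. The strongest is S5.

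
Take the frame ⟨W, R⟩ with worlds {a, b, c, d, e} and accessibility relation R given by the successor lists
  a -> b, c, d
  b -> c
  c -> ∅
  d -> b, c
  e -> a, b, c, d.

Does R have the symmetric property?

No

Symmetric: no — a R b but not b R a.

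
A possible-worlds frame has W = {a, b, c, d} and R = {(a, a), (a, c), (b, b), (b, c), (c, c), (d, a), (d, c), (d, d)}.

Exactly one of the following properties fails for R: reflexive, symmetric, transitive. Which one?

Reflexive: yes — every world is R-related to itself.
Symmetric: no — a R c but not c R a.
Transitive: yes — every two-step R-path is closed by a direct edge.
Only symmetric fails.

symmetric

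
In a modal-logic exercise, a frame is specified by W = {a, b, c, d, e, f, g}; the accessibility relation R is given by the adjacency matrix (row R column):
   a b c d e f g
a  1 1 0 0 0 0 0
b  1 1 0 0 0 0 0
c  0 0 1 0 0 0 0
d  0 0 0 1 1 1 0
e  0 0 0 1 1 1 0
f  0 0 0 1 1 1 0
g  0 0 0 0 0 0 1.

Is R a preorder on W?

Reflexive: yes — every world is R-related to itself.
Transitive: yes — every two-step R-path is closed by a direct edge.
So R is a preorder.

Yes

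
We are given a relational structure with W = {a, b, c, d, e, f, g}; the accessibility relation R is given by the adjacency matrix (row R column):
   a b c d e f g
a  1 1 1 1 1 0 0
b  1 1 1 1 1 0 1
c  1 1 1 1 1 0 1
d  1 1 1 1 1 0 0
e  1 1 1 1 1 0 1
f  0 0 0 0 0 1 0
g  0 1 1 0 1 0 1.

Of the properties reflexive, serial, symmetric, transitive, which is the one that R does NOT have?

Reflexive: yes — every world is R-related to itself.
Serial: yes — every world has a successor (e.g. a R a).
Symmetric: yes — every pair in R has its reverse in R.
Transitive: no — a R b and b R g, but not a R g.
Only transitive fails.

transitive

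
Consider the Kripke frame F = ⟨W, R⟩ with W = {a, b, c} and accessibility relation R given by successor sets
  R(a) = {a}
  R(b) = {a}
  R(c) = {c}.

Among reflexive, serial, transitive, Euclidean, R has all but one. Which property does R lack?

reflexive

Reflexive: no — b is not related to itself.
Serial: yes — every world has a successor (e.g. a R a).
Transitive: yes — every two-step R-path is closed by a direct edge.
Euclidean: yes — any two successors of a common world are R-related.
Only reflexive fails.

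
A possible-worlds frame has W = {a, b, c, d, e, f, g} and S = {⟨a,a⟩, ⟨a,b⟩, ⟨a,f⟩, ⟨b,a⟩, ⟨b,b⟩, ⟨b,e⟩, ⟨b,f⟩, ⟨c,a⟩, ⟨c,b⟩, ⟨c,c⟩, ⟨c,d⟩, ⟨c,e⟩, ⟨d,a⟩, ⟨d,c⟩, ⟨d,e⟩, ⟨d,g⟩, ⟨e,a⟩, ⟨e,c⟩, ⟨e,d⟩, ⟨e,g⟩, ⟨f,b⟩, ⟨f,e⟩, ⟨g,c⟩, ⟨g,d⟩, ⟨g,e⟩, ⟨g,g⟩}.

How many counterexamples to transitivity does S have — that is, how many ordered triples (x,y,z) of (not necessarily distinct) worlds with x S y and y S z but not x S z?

Enumerating: (a,b,e), (a,f,e), (b,e,c), (b,e,d), (b,e,g), (c,a,f), (c,b,f), (c,d,g), (c,e,g), (d,a,b), (d,a,f), (d,c,b), … and 19 more.
Total: 31.

31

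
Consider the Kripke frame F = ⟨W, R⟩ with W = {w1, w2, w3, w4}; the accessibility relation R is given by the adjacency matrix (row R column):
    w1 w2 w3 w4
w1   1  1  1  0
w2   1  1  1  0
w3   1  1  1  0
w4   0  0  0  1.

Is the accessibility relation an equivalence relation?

Reflexive: yes — every world is R-related to itself.
Symmetric: yes — every pair in R has its reverse in R.
Transitive: yes — every two-step R-path is closed by a direct edge.
So R is an equivalence relation.

Yes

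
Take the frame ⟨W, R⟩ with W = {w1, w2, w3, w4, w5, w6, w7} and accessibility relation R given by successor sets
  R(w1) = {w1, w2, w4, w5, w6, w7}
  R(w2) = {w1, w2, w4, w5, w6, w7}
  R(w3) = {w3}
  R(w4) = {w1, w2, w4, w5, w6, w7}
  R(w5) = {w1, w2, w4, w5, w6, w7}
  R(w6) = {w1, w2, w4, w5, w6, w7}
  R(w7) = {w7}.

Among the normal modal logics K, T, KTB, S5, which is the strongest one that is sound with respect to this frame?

T

Reflexive (axiom T): yes — every world is R-related to itself.
Symmetric (axiom B): no — w1 R w7 but not w7 R w1.
Euclidean (axiom 5): no — w1 R w7 and w1 R w2, but not w7 R w2.
So F validates K, T; KTB would additionally require R to be symmetric. The strongest is T.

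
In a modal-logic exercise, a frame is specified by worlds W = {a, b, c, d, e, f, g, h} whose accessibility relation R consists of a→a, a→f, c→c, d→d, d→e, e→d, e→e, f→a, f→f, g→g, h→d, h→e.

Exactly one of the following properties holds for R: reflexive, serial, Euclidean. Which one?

Euclidean

Reflexive: no — b is not related to itself.
Serial: no — b has no R-successor.
Euclidean: yes — any two successors of a common world are R-related.
Only Euclidean holds.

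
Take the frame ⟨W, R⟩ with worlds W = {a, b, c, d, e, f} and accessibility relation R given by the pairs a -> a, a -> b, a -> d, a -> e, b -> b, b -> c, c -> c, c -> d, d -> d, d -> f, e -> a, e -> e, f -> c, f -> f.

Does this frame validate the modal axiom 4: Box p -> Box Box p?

Axiom 4 corresponds to the accessibility relation being transitive.
Transitive: no — a R b and b R c, but not a R c.

No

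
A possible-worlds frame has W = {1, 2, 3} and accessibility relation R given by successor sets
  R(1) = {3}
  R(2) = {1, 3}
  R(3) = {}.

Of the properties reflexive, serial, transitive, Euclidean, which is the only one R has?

Reflexive: no — 1 is not related to itself.
Serial: no — 3 has no R-successor.
Transitive: yes — every two-step R-path is closed by a direct edge.
Euclidean: no — 2 R 3 and 2 R 1, but not 3 R 1.
Only transitive holds.

transitive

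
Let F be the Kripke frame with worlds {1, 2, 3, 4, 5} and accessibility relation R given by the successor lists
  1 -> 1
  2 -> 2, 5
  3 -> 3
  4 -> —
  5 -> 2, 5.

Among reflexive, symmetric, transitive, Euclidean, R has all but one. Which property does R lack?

Reflexive: no — 4 is not related to itself.
Symmetric: yes — every pair in R has its reverse in R.
Transitive: yes — every two-step R-path is closed by a direct edge.
Euclidean: yes — any two successors of a common world are R-related.
Only reflexive fails.

reflexive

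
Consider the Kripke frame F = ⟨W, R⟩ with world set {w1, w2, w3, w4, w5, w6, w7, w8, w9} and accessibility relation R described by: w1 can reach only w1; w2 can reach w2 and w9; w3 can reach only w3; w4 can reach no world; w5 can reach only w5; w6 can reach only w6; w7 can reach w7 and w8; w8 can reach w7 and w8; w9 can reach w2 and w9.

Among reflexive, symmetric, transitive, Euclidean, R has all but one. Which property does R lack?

reflexive

Reflexive: no — w4 is not related to itself.
Symmetric: yes — every pair in R has its reverse in R.
Transitive: yes — every two-step R-path is closed by a direct edge.
Euclidean: yes — any two successors of a common world are R-related.
Only reflexive fails.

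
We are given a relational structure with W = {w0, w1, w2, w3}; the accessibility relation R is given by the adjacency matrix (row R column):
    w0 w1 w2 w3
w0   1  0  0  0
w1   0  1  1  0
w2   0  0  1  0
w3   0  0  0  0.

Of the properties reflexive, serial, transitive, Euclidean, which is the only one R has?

Reflexive: no — w3 is not related to itself.
Serial: no — w3 has no R-successor.
Transitive: yes — every two-step R-path is closed by a direct edge.
Euclidean: no — w1 R w2 and w1 R w1, but not w2 R w1.
Only transitive holds.

transitive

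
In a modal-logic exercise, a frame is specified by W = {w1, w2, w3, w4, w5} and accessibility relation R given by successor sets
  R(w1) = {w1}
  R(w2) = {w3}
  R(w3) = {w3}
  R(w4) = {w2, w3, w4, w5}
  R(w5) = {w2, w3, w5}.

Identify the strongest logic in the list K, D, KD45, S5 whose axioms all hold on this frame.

D

Serial (axiom D): yes — every world has a successor (e.g. w1 R w1).
Euclidean (axiom 5): no — w4 R w2 and w4 R w5, but not w2 R w5.
Transitive (axiom 4): yes — every two-step R-path is closed by a direct edge.
Reflexive (axiom T): no — w2 is not related to itself.
So F validates K, D; KD45 would additionally require R to be Euclidean. The strongest is D.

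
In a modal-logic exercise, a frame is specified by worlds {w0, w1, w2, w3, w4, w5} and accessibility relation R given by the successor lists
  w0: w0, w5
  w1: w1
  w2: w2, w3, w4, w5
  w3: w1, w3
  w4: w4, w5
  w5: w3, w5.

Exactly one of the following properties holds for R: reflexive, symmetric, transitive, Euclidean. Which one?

reflexive

Reflexive: yes — every world is R-related to itself.
Symmetric: no — w0 R w5 but not w5 R w0.
Transitive: no — w0 R w5 and w5 R w3, but not w0 R w3.
Euclidean: no — w2 R w3 and w2 R w4, but not w3 R w4.
Only reflexive holds.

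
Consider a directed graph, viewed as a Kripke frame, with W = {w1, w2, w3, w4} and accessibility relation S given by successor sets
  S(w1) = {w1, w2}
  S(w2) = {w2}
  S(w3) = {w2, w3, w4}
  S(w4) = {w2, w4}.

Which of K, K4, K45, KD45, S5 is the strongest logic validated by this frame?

K4

Transitive (axiom 4): yes — every two-step S-path is closed by a direct edge.
Euclidean (axiom 5): no — w3 S w2 and w3 S w4, but not w2 S w4.
Serial (axiom D): yes — every world has a successor (e.g. w1 S w1).
Reflexive (axiom T): yes — every world is S-related to itself.
So F validates K, K4; K45 would additionally require S to be Euclidean. The strongest is K4.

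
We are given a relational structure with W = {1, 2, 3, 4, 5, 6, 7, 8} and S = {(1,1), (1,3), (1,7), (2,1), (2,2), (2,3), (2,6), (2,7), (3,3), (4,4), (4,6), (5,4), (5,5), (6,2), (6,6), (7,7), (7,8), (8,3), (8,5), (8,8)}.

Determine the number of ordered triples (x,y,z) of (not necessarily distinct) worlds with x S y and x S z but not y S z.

24

Enumerating: (1,3,1), (1,3,7), (1,7,1), (1,7,3), (2,1,2), (2,1,6), (2,3,1), (2,3,2), (2,3,6), (2,3,7), (2,6,1), (2,6,3), … and 12 more.
Total: 24.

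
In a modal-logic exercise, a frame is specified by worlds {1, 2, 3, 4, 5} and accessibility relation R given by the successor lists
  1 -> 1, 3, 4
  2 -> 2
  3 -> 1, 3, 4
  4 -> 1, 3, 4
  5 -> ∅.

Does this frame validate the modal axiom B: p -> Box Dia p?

By correspondence theory, B is valid on a frame iff R is symmetric.
Symmetric: yes — every pair in R has its reverse in R.

Yes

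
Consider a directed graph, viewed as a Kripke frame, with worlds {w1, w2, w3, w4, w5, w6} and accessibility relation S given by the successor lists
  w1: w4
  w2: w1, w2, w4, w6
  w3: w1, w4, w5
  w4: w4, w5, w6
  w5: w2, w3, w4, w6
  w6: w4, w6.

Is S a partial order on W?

No

Reflexive: no — w1 is not related to itself.
Transitive: no — w1 S w4 and w4 S w5, but not w1 S w5.
Antisymmetric: no — w3 S w5 and w5 S w3 with w3 ≠ w5.
So S is not a partial order.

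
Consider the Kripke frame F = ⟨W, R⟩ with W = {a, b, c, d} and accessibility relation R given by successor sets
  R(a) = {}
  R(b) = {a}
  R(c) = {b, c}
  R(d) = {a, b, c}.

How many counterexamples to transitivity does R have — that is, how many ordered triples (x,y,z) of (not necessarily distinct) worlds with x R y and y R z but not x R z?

1

Enumerating: (c,b,a).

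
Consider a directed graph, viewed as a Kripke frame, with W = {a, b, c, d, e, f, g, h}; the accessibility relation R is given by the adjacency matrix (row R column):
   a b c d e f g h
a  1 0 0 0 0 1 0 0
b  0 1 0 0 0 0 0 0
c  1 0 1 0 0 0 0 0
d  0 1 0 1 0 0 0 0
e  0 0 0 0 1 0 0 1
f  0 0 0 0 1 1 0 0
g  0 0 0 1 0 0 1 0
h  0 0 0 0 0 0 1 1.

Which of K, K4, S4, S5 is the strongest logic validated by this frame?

Transitive (axiom 4): no — a R f and f R e, but not a R e.
Reflexive (axiom T): yes — every world is R-related to itself.
Euclidean (axiom 5): no — a R f and a R a, but not f R a.
So F validates K; K4 would additionally require R to be transitive. The strongest is K.

K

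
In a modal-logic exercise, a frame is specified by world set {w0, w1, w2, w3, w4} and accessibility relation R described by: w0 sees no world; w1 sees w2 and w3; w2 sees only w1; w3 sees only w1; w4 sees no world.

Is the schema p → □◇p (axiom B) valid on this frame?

Yes

By correspondence theory, B is valid on a frame iff R is symmetric.
Symmetric: yes — every pair in R has its reverse in R.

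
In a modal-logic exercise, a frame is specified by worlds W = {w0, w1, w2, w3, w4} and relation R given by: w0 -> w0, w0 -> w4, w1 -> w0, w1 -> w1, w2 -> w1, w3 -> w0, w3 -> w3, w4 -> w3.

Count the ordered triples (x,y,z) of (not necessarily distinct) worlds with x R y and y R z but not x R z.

5

Enumerating: (w0,w4,w3), (w1,w0,w4), (w2,w1,w0), (w3,w0,w4), (w4,w3,w0).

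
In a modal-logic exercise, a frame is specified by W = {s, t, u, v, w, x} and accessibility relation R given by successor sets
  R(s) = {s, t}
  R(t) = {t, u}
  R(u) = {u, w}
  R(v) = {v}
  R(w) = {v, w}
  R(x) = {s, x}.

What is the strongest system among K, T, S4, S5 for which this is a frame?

Reflexive (axiom T): yes — every world is R-related to itself.
Transitive (axiom 4): no — s R t and t R u, but not s R u.
Euclidean (axiom 5): no — s R t and s R s, but not t R s.
So F validates K, T; S4 would additionally require R to be transitive. The strongest is T.

T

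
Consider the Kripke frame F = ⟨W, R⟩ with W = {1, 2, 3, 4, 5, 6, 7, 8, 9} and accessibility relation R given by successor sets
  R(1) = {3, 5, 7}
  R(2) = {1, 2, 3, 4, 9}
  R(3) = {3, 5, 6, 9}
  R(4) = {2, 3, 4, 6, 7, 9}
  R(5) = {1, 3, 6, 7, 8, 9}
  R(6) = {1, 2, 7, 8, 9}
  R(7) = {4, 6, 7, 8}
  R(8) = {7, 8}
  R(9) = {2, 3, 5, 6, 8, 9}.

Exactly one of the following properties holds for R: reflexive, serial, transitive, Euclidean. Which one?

serial

Reflexive: no — 1 is not related to itself.
Serial: yes — every world has a successor (e.g. 1 R 3).
Transitive: no — 1 R 3 and 3 R 6, but not 1 R 6.
Euclidean: no — 1 R 3 and 1 R 7, but not 3 R 7.
Only serial holds.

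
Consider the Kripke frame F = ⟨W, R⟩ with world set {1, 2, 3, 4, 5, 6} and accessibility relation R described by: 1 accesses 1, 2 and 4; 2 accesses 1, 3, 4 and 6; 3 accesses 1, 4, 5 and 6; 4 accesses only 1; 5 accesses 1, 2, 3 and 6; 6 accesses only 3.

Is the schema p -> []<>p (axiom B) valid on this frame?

Axiom B corresponds to the accessibility relation being symmetric.
Symmetric: no — 2 R 3 but not 3 R 2.

No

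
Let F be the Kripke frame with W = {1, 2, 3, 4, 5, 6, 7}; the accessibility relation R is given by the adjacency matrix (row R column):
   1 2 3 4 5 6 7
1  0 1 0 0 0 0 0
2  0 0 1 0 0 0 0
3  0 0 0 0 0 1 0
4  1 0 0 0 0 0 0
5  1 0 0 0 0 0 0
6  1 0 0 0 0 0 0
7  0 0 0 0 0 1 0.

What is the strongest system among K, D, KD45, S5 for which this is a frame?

D

Serial (axiom D): yes — every world has a successor (e.g. 1 R 2).
Euclidean (axiom 5): no — 1 R 2 and 1 R 2, but not 2 R 2.
Transitive (axiom 4): no — 1 R 2 and 2 R 3, but not 1 R 3.
Reflexive (axiom T): no — 1 is not related to itself.
So F validates K, D; KD45 would additionally require R to be Euclidean and transitive. The strongest is D.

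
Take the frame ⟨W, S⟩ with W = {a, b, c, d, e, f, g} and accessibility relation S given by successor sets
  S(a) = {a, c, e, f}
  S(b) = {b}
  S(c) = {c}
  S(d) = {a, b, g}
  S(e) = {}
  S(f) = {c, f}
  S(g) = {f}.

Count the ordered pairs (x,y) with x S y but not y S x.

Enumerating: (a,c), (a,e), (a,f), (d,a), (d,b), (d,g), (f,c), (g,f).

8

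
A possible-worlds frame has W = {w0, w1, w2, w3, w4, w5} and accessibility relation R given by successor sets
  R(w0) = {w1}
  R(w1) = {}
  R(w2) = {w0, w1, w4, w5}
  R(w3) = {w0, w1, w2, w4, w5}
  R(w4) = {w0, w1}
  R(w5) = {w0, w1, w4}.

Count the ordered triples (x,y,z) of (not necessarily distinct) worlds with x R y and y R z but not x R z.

0

R is transitive; there are no such tuples.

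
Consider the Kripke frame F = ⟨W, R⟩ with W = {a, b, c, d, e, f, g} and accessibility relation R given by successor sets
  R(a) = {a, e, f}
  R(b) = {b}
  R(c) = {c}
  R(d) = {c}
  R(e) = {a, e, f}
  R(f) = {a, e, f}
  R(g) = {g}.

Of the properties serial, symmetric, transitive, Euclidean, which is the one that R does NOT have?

Serial: yes — every world has a successor (e.g. a R a).
Symmetric: no — d R c but not c R d.
Transitive: yes — every two-step R-path is closed by a direct edge.
Euclidean: yes — any two successors of a common world are R-related.
Only symmetric fails.

symmetric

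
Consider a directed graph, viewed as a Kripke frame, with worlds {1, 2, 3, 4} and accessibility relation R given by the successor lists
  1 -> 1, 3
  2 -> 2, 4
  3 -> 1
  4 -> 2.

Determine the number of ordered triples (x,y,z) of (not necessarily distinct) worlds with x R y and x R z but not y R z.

2

Enumerating: (1,3,3), (2,4,4).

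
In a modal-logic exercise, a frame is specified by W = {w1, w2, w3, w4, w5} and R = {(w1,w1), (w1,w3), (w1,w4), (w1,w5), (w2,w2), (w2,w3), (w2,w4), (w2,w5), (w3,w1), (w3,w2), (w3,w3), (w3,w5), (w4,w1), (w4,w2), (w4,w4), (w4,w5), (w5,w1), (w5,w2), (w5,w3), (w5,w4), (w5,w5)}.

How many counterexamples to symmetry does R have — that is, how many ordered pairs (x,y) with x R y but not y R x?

0

R is symmetric; there are no such tuples.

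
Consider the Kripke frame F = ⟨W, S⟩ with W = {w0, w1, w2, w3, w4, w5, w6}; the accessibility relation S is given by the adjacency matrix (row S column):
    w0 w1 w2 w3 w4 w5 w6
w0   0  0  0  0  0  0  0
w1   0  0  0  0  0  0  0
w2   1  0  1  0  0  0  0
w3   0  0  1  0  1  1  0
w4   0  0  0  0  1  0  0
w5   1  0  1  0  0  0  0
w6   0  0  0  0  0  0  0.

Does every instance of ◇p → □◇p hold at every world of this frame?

The schema 5 characterises exactly the Euclidean frames.
Euclidean: no — w3 S w2 and w3 S w4, but not w2 S w4.

No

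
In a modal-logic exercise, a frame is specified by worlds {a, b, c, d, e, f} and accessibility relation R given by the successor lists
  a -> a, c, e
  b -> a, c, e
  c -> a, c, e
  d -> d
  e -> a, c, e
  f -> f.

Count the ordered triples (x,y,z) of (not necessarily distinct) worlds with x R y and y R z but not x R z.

R is transitive; there are no such tuples.

0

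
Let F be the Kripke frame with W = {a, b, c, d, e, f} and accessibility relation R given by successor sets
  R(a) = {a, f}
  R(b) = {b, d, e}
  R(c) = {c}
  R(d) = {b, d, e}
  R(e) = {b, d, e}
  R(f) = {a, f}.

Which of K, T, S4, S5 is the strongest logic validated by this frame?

Reflexive (axiom T): yes — every world is R-related to itself.
Transitive (axiom 4): yes — every two-step R-path is closed by a direct edge.
Euclidean (axiom 5): yes — any two successors of a common world are R-related.
So F validates K, T, S4, S5. The strongest is S5.

S5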